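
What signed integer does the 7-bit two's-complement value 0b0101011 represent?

MSB is 0, so the value is non-negative: 0101011 = 43.

43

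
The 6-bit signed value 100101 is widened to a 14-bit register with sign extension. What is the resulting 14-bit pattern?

MSB of 100101 is 1; replicate it into the new high bits.
11111111|100101 → 11111111100101 (still -27).

11111111100101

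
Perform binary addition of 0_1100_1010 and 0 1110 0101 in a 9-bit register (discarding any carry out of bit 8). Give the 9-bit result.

110101111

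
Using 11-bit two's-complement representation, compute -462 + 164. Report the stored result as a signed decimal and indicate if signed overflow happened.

-462 → 11000110010
164 → 00010100100
  11000110010
+ 00010100100
= 11011010110
Result 11011010110: MSB = 1 → 1750 − 2048 = -298.
Addends have opposite signs, so signed overflow cannot occur.

-298; no overflow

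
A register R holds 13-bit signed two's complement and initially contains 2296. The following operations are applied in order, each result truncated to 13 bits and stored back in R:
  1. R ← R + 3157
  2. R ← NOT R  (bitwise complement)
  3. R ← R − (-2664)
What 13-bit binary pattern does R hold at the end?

Start: R = 2296 = 0100011111000.
R = 2296 + 3157 = 5453; wraps to -2739 = 1010101001101
R = NOT 1010101001101 = 0101010110010 = 2738
R = 2738 − (-2664) = 5402; wraps to -2790 = 1010100011010

1010100011010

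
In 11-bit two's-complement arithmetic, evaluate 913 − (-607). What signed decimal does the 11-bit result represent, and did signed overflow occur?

913 → 01110010001
-607 → 10110100001
Subtract via negate-and-add: invert 10110100001 + 1 = 01001011111 (i.e. 607).
  01110010001
+ 01001011111
= 10111110000
Result 10111110000: MSB = 1 → 1520 − 2048 = -528.
Both addends (after negating the subtrahend) are non-negative but the stored result is negative: signed overflow. The true value 913 − (-607) = 1520 lies outside [-1024, 1023].

-528; overflow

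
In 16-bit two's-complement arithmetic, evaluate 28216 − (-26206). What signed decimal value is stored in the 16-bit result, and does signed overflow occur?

28216 → 0110111000111000
-26206 → 1001100110100010
Subtract via negate-and-add: invert 1001100110100010 + 1 = 0110011001011110 (i.e. 26206).
  0110111000111000
+ 0110011001011110
= 1101010010010110
Result 1101010010010110: MSB = 1 → 54422 − 65536 = -11114.
Both addends (after negating the subtrahend) are non-negative but the stored result is negative: signed overflow. The true value 28216 − (-26206) = 54422 lies outside [-32768, 32767].

-11114; overflow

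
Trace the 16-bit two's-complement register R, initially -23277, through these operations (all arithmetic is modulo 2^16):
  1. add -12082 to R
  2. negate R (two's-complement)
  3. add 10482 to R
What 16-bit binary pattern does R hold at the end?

Start: R = -23277 = 1010010100010011.
R = -23277 + (-12082) = -35359; wraps to 30177 = 0111010111100001
R = −(30177) = -30177 = 1000101000011111
R = -30177 + 10482 = -19695 = 1011001100010001

1011001100010001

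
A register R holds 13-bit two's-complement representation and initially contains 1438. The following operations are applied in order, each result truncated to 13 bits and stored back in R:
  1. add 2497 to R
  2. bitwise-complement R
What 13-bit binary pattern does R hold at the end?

1000010100000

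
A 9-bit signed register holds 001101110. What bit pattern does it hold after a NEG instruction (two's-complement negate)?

110010010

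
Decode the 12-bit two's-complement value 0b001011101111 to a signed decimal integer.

751

MSB is 0, so the value is non-negative: 001011101111 = 751.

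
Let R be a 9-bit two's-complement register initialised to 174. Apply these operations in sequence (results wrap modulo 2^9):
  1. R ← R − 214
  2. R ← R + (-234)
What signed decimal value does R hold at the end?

Start: R = 174 = 010101110.
R = 174 − 214 = -40 = 111011000
R = -40 + (-234) = -274; wraps to 238 = 011101110

238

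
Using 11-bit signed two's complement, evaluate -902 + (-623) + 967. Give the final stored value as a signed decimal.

-902 + (-623) = -1525 → wraps to 523 (01000001011)
523 + 967 = 1490 → wraps to -558 (10111010010)

-558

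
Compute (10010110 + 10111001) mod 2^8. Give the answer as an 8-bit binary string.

  10010110
+ 10111001
= 01001111  (discard carry-out 1)

01001111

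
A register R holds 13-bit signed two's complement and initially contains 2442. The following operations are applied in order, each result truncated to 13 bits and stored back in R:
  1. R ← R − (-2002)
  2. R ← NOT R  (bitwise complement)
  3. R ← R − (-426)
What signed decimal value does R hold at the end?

Start: R = 2442 = 0100110001010.
R = 2442 − (-2002) = 4444; wraps to -3748 = 1000101011100
R = NOT 1000101011100 = 0111010100011 = 3747
R = 3747 − (-426) = 4173; wraps to -4019 = 1000001001101

-4019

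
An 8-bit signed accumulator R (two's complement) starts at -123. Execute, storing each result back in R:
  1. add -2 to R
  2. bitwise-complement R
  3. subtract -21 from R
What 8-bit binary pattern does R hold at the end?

Start: R = -123 = 10000101.
R = -123 + (-2) = -125 = 10000011
R = NOT 10000011 = 01111100 = 124
R = 124 − (-21) = 145; wraps to -111 = 10010001

10010001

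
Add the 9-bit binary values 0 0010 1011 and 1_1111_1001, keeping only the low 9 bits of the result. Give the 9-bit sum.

  000101011
+ 111111001
= 000100100  (discard carry-out 1)

000100100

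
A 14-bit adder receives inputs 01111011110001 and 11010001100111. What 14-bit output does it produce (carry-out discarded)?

01001101011000

  01111011110001
+ 11010001100111
= 01001101011000  (discard carry-out 1)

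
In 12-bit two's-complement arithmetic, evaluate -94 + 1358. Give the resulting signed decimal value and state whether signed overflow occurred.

1264; no overflow

-94 → 111110100010
1358 → 010101001110
  111110100010
+ 010101001110
= 010011110000  (discard carry-out 1)
Result 010011110000: MSB = 0 → value 1264.
Addends have opposite signs, so signed overflow cannot occur.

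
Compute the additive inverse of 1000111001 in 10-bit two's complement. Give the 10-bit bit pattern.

0111000111

Invert: 0111000110. Add 1: 0111000111.
Check: 1000111001 = -455, 0111000111 = 455.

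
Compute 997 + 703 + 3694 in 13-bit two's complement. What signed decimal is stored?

997 + 703 = 1700 (0011010100100)
1700 + 3694 = 5394 → wraps to -2798 (1010100010010)

-2798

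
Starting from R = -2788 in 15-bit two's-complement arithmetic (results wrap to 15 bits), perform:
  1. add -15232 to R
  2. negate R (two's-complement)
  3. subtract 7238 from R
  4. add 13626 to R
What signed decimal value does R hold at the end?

-8360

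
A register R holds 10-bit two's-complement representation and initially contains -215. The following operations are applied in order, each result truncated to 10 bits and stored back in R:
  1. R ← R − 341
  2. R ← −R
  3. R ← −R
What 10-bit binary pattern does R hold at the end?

0111010100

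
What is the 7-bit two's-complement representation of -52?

1001100

|-52| = 52 = 0110100 in 7 bits.
Invert the bits: 1001011. Add 1: 1001100.
Check: 1001100 reads as 76 − 128 = -52.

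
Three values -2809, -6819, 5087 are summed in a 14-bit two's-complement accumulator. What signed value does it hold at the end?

-4541

-2809 + (-6819) = -9628 → wraps to 6756 (01101001100100)
6756 + 5087 = 11843 → wraps to -4541 (10111001000011)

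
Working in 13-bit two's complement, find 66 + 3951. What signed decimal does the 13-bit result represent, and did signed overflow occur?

4017; no overflow

66 → 0000001000010
3951 → 0111101101111
  0000001000010
+ 0111101101111
= 0111110110001
Result 0111110110001: MSB = 0 → value 4017.
Both addends are non-negative and so is the stored result: no signed overflow.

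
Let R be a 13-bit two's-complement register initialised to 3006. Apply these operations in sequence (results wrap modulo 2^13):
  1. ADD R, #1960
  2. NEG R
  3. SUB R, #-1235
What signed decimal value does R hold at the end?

-3731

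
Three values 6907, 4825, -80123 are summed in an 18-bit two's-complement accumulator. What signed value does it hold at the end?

-68391

6907 + 4825 = 11732 (000010110111010100)
11732 + (-80123) = -68391 (101111010011011001)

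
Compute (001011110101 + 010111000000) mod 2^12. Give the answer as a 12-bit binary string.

100010110101

  001011110101
+ 010111000000
= 100010110101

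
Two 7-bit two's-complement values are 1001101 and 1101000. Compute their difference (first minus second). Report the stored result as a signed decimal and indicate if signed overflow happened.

-27; no overflow

1001101 = -51 (signed)
1101000 = -24 (signed)
Subtract via negate-and-add: invert 1101000 + 1 = 0011000 (i.e. 24).
  1001101
+ 0011000
= 1100101
Result 1100101: MSB = 1 → 101 − 128 = -27.
Addends (after negating the subtrahend) have opposite signs, so signed overflow cannot occur.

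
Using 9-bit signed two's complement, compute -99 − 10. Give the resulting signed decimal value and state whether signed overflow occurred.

-109; no overflow

-99 → 110011101
10 → 000001010
Subtract via negate-and-add: invert 000001010 + 1 = 111110110 (i.e. -10).
  110011101
+ 111110110
= 110010011  (discard carry-out 1)
Result 110010011: MSB = 1 → 403 − 512 = -109.
Both addends (after negating the subtrahend) are negative and so is the stored result: no signed overflow.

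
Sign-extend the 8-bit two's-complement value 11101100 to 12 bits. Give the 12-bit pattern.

MSB of 11101100 is 1; replicate it into the new high bits.
1111|11101100 → 111111101100 (still -20).

111111101100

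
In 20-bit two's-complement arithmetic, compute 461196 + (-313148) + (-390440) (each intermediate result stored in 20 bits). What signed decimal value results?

461196 + (-313148) = 148048 (00100100001001010000)
148048 + (-390440) = -242392 (11000100110100101000)

-242392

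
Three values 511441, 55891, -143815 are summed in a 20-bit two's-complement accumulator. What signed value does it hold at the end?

423517

511441 + 55891 = 567332 → wraps to -481244 (10001010100000100100)
-481244 + (-143815) = -625059 → wraps to 423517 (01100111011001011101)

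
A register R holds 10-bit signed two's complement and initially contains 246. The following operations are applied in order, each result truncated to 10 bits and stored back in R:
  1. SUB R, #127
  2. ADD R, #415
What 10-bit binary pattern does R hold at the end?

1000010110

Start: R = 246 = 0011110110.
R = 246 − 127 = 119 = 0001110111
R = 119 + 415 = 534; wraps to -490 = 1000010110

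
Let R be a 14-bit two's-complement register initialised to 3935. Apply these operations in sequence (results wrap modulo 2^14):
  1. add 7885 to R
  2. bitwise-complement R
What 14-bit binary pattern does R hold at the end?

01000111010011

Start: R = 3935 = 00111101011111.
R = 3935 + 7885 = 11820; wraps to -4564 = 10111000101100
R = NOT 10111000101100 = 01000111010011 = 4563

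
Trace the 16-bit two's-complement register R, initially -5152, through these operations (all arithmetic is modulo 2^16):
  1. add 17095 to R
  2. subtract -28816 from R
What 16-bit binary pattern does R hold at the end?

Start: R = -5152 = 1110101111100000.
R = -5152 + 17095 = 11943 = 0010111010100111
R = 11943 − (-28816) = 40759; wraps to -24777 = 1001111100110111

1001111100110111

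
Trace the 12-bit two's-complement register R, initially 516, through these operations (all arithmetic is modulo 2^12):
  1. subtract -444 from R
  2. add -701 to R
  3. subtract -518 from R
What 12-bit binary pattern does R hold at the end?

Start: R = 516 = 001000000100.
R = 516 − (-444) = 960 = 001111000000
R = 960 + (-701) = 259 = 000100000011
R = 259 − (-518) = 777 = 001100001001

001100001001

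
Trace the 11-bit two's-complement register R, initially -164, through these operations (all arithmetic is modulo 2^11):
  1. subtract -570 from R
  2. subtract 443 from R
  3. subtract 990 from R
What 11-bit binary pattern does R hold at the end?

Start: R = -164 = 11101011100.
R = -164 − (-570) = 406 = 00110010110
R = 406 − 443 = -37 = 11111011011
R = -37 − 990 = -1027; wraps to 1021 = 01111111101

01111111101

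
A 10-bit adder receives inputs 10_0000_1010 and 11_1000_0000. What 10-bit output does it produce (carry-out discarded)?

0110001010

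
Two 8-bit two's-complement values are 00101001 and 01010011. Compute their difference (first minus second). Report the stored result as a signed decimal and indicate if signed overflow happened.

-42; no overflow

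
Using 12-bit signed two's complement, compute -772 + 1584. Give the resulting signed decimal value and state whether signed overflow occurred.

-772 → 110011111100
1584 → 011000110000
  110011111100
+ 011000110000
= 001100101100  (discard carry-out 1)
Result 001100101100: MSB = 0 → value 812.
Addends have opposite signs, so signed overflow cannot occur.

812; no overflow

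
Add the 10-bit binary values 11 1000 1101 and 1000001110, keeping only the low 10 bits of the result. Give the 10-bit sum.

0110011011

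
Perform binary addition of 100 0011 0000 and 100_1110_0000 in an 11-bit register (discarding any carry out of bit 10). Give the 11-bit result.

00100010000

  10000110000
+ 10011100000
= 00100010000  (discard carry-out 1)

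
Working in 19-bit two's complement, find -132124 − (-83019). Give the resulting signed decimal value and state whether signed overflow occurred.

-49105; no overflow

-132124 → 1011111101111100100
-83019 → 1101011101110110101
Subtract via negate-and-add: invert 1101011101110110101 + 1 = 0010100010001001011 (i.e. 83019).
  1011111101111100100
+ 0010100010001001011
= 1110100000000101111
Result 1110100000000101111: MSB = 1 → 475183 − 524288 = -49105.
Addends (after negating the subtrahend) have opposite signs, so signed overflow cannot occur.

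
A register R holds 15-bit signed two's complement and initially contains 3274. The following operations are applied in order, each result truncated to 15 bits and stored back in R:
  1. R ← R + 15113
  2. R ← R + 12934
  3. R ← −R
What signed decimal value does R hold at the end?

Start: R = 3274 = 000110011001010.
R = 3274 + 15113 = 18387; wraps to -14381 = 100011111010011
R = -14381 + 12934 = -1447 = 111101001011001
R = −(-1447) = 1447 = 000010110100111

1447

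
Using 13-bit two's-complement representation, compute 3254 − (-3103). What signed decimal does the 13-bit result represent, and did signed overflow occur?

-1835; overflow

3254 → 0110010110110
-3103 → 1001111100001
Subtract via negate-and-add: invert 1001111100001 + 1 = 0110000011111 (i.e. 3103).
  0110010110110
+ 0110000011111
= 1100011010101
Result 1100011010101: MSB = 1 → 6357 − 8192 = -1835.
Both addends (after negating the subtrahend) are non-negative but the stored result is negative: signed overflow. The true value 3254 − (-3103) = 6357 lies outside [-4096, 4095].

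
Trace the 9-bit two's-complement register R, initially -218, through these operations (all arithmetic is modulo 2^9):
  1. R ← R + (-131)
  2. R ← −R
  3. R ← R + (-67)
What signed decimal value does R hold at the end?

Start: R = -218 = 100100110.
R = -218 + (-131) = -349; wraps to 163 = 010100011
R = −(163) = -163 = 101011101
R = -163 + (-67) = -230 = 100011010

-230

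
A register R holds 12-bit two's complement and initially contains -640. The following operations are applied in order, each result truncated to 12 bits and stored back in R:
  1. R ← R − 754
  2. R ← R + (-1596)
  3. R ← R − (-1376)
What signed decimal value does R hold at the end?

-1614

Start: R = -640 = 110110000000.
R = -640 − 754 = -1394 = 101010001110
R = -1394 + (-1596) = -2990; wraps to 1106 = 010001010010
R = 1106 − (-1376) = 2482; wraps to -1614 = 100110110010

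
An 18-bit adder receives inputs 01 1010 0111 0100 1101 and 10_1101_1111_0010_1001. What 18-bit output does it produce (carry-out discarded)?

  011010011101001101
+ 101101111100101001
= 001000011001110110  (discard carry-out 1)

001000011001110110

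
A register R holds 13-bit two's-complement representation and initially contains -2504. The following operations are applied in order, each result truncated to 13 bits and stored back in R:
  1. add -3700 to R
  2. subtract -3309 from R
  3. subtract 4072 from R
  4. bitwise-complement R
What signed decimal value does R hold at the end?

-1226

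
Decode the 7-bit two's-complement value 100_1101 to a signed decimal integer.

MSB is 1, so the value is negative.
Unsigned reading: 77. Subtract 2^7 = 128: 77 − 128 = -51.

-51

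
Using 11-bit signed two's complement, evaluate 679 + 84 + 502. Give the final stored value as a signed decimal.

-783

679 + 84 = 763 (01011111011)
763 + 502 = 1265 → wraps to -783 (10011110001)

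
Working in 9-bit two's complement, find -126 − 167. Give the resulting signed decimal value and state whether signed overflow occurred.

-126 → 110000010
167 → 010100111
Subtract via negate-and-add: invert 010100111 + 1 = 101011001 (i.e. -167).
  110000010
+ 101011001
= 011011011  (discard carry-out 1)
Result 011011011: MSB = 0 → value 219.
Both addends (after negating the subtrahend) are negative but the stored result is non-negative: signed overflow. The true value -126 − 167 = -293 lies outside [-256, 255].

219; overflow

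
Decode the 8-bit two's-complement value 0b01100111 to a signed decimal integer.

MSB is 0, so the value is non-negative: 01100111 = 103.

103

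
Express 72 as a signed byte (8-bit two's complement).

01001000

72 is non-negative, so write it directly in 8 bits: 01001000.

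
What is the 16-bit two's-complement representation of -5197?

|-5197| = 5197 = 0001010001001101 in 16 bits.
Invert the bits: 1110101110110010. Add 1: 1110101110110011.
Check: 1110101110110011 reads as 60339 − 65536 = -5197.

1110101110110011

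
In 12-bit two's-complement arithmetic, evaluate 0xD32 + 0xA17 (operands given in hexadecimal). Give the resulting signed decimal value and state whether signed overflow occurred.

0xD32 = 110100110010 = -718 (signed)
0xA17 = 101000010111 = -1513 (signed)
  110100110010
+ 101000010111
= 011101001001  (discard carry-out 1)
Result 011101001001: MSB = 0 → value 1865.
Both addends are negative but the stored result is non-negative: signed overflow. The true value -718 + (-1513) = -2231 lies outside [-2048, 2047].

1865; overflow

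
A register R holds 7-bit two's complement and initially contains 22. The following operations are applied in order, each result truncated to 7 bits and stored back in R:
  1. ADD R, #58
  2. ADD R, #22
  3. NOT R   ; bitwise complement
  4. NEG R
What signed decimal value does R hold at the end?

Start: R = 22 = 0010110.
R = 22 + 58 = 80; wraps to -48 = 1010000
R = -48 + 22 = -26 = 1100110
R = NOT 1100110 = 0011001 = 25
R = −(25) = -25 = 1100111

-25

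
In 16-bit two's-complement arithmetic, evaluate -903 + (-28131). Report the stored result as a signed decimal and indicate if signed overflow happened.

-29034; no overflow

-903 → 1111110001111001
-28131 → 1001001000011101
  1111110001111001
+ 1001001000011101
= 1000111010010110  (discard carry-out 1)
Result 1000111010010110: MSB = 1 → 36502 − 65536 = -29034.
Both addends are negative and so is the stored result: no signed overflow.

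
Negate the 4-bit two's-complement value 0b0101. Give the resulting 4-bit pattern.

Invert: 1010. Add 1: 1011.
Check: 0101 = 5, 1011 = -5.

1011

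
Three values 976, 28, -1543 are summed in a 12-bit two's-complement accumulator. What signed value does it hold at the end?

976 + 28 = 1004 (001111101100)
1004 + (-1543) = -539 (110111100101)

-539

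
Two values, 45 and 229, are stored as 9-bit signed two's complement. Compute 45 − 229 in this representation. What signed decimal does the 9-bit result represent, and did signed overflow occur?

45 → 000101101
229 → 011100101
Subtract via negate-and-add: invert 011100101 + 1 = 100011011 (i.e. -229).
  000101101
+ 100011011
= 101001000
Result 101001000: MSB = 1 → 328 − 512 = -184.
Addends (after negating the subtrahend) have opposite signs, so signed overflow cannot occur.

-184; no overflow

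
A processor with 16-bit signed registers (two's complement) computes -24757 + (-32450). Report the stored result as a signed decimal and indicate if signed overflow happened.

8329; overflow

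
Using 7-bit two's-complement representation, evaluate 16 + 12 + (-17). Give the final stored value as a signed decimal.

11

16 + 12 = 28 (0011100)
28 + (-17) = 11 (0001011)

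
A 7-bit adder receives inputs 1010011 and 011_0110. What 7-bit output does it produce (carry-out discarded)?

0001001

  1010011
+ 0110110
= 0001001  (discard carry-out 1)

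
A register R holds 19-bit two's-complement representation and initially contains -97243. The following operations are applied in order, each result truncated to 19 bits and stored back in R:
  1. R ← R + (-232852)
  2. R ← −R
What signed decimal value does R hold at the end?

Start: R = -97243 = 1101000010000100101.
R = -97243 + (-232852) = -330095; wraps to 194193 = 0101111011010010001
R = −(194193) = -194193 = 1010000100101101111

-194193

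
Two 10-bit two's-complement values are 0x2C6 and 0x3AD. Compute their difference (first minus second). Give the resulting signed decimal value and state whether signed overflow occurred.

-231; no overflow

0x2C6 = 1011000110 = -314 (signed)
0x3AD = 1110101101 = -83 (signed)
Subtract via negate-and-add: invert 1110101101 + 1 = 0001010011 (i.e. 83).
  1011000110
+ 0001010011
= 1100011001
Result 1100011001: MSB = 1 → 793 − 1024 = -231.
Addends (after negating the subtrahend) have opposite signs, so signed overflow cannot occur.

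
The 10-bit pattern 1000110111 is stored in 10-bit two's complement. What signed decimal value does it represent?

MSB is 1, so the value is negative.
Invert: 0111001000. Add 1: 0111001001 = 457. So the value is −457.

-457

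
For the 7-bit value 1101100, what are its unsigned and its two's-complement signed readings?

Unsigned: 1101100 = 108.
Signed: MSB=1 → 108 − 128 = -20.

unsigned = 108, signed = -20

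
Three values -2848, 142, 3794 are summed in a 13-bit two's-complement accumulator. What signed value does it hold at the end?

-2848 + 142 = -2706 (1010101101110)
-2706 + 3794 = 1088 (0010001000000)

1088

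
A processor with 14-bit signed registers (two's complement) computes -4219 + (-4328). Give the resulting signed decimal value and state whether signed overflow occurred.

-4219 → 10111110000101
-4328 → 10111100011000
  10111110000101
+ 10111100011000
= 01111010011101  (discard carry-out 1)
Result 01111010011101: MSB = 0 → value 7837.
Both addends are negative but the stored result is non-negative: signed overflow. The true value -4219 + (-4328) = -8547 lies outside [-8192, 8191].

7837; overflow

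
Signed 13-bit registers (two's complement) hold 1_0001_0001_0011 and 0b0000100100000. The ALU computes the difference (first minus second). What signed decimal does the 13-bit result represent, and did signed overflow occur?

1_0001_0001_0011 → 1000100010011 = -3821 (signed)
0b0000100100000 → 0000100100000 = 288 (signed)
Subtract via negate-and-add: invert 0000100100000 + 1 = 1111011100000 (i.e. -288).
  1000100010011
+ 1111011100000
= 0111111110011  (discard carry-out 1)
Result 0111111110011: MSB = 0 → value 4083.
Both addends (after negating the subtrahend) are negative but the stored result is non-negative: signed overflow. The true value -3821 − 288 = -4109 lies outside [-4096, 4095].

4083; overflow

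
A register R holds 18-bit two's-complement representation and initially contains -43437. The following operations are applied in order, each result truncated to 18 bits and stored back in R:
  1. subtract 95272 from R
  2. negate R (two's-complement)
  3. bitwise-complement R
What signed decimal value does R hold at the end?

123434

Start: R = -43437 = 110101011001010011.
R = -43437 − 95272 = -138709; wraps to 123435 = 011110001000101011
R = −(123435) = -123435 = 100001110111010101
R = NOT 100001110111010101 = 011110001000101010 = 123434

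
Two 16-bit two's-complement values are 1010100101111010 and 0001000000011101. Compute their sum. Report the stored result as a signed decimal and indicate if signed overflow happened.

1010100101111010 = -22150 (signed)
0001000000011101 = 4125 (signed)
  1010100101111010
+ 0001000000011101
= 1011100110010111
Result 1011100110010111: MSB = 1 → 47511 − 65536 = -18025.
Addends have opposite signs, so signed overflow cannot occur.

-18025; no overflow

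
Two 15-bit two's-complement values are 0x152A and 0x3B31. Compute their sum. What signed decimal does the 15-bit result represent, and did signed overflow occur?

-12197; overflow

0x152A = 001010100101010 = 5418 (signed)
0x3B31 = 011101100110001 = 15153 (signed)
  001010100101010
+ 011101100110001
= 101000001011011
Result 101000001011011: MSB = 1 → 20571 − 32768 = -12197.
Both addends are non-negative but the stored result is negative: signed overflow. The true value 5418 + 15153 = 20571 lies outside [-16384, 16383].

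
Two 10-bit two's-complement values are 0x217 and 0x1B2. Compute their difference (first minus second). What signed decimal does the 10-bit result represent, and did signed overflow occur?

0x217 = 1000010111 = -489 (signed)
0x1B2 = 0110110010 = 434 (signed)
Subtract via negate-and-add: invert 0110110010 + 1 = 1001001110 (i.e. -434).
  1000010111
+ 1001001110
= 0001100101  (discard carry-out 1)
Result 0001100101: MSB = 0 → value 101.
Both addends (after negating the subtrahend) are negative but the stored result is non-negative: signed overflow. The true value -489 − 434 = -923 lies outside [-512, 511].

101; overflow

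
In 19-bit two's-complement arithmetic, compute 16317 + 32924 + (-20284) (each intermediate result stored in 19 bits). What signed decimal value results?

28957

16317 + 32924 = 49241 (0001100000001011001)
49241 + (-20284) = 28957 (0000111000100011101)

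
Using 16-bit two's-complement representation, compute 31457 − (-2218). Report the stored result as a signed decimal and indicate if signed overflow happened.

31457 → 0111101011100001
-2218 → 1111011101010110
Subtract via negate-and-add: invert 1111011101010110 + 1 = 0000100010101010 (i.e. 2218).
  0111101011100001
+ 0000100010101010
= 1000001110001011
Result 1000001110001011: MSB = 1 → 33675 − 65536 = -31861.
Both addends (after negating the subtrahend) are non-negative but the stored result is negative: signed overflow. The true value 31457 − (-2218) = 33675 lies outside [-32768, 32767].

-31861; overflow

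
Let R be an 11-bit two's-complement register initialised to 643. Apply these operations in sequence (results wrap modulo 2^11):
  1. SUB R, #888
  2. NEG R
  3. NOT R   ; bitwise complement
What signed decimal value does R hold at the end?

-246

Start: R = 643 = 01010000011.
R = 643 − 888 = -245 = 11100001011
R = −(-245) = 245 = 00011110101
R = NOT 00011110101 = 11100001010 = -246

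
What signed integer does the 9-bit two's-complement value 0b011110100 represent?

244

MSB is 0, so the value is non-negative: 011110100 = 244.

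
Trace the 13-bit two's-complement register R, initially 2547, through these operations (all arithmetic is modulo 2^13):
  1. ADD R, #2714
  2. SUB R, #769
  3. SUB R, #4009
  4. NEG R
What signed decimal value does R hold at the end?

-483

Start: R = 2547 = 0100111110011.
R = 2547 + 2714 = 5261; wraps to -2931 = 1010010001101
R = -2931 − 769 = -3700 = 1000110001100
R = -3700 − 4009 = -7709; wraps to 483 = 0000111100011
R = −(483) = -483 = 1111000011101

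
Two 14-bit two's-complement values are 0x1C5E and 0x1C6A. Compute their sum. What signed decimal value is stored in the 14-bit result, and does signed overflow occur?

-1848; overflow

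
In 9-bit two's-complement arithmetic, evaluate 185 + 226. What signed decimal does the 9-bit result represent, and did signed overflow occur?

-101; overflow

185 → 010111001
226 → 011100010
  010111001
+ 011100010
= 110011011
Result 110011011: MSB = 1 → 411 − 512 = -101.
Both addends are non-negative but the stored result is negative: signed overflow. The true value 185 + 226 = 411 lies outside [-256, 255].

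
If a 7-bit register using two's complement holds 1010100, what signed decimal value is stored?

MSB is 1, so the value is negative.
Unsigned reading: 84. Subtract 2^7 = 128: 84 − 128 = -44.

-44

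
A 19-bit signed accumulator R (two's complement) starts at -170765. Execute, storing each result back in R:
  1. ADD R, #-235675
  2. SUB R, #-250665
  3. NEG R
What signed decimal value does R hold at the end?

Start: R = -170765 = 1010110010011110011.
R = -170765 + (-235675) = -406440; wraps to 117848 = 0011100110001011000
R = 117848 − (-250665) = 368513; wraps to -155775 = 1011001111110000001
R = −(-155775) = 155775 = 0100110000001111111

155775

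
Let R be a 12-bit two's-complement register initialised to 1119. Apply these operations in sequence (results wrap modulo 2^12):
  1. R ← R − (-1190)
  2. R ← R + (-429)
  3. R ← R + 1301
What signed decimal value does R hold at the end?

-915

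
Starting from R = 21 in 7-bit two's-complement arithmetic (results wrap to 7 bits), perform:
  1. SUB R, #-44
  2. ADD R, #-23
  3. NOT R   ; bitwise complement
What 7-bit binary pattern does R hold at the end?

Start: R = 21 = 0010101.
R = 21 − (-44) = 65; wraps to -63 = 1000001
R = -63 + (-23) = -86; wraps to 42 = 0101010
R = NOT 0101010 = 1010101 = -43

1010101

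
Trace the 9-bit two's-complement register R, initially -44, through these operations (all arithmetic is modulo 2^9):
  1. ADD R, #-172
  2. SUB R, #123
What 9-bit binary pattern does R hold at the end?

010101101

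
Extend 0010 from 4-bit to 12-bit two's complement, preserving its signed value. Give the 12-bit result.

000000000010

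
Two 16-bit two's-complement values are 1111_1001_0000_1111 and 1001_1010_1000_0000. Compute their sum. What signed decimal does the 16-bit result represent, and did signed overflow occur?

-27761; no overflow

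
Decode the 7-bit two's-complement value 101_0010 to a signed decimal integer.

-46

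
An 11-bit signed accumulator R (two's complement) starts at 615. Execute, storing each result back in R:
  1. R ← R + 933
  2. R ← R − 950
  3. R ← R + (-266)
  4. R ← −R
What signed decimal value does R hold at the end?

-332

Start: R = 615 = 01001100111.
R = 615 + 933 = 1548; wraps to -500 = 11000001100
R = -500 − 950 = -1450; wraps to 598 = 01001010110
R = 598 + (-266) = 332 = 00101001100
R = −(332) = -332 = 11010110100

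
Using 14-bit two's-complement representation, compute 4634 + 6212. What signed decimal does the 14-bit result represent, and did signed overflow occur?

4634 → 01001000011010
6212 → 01100001000100
  01001000011010
+ 01100001000100
= 10101001011110
Result 10101001011110: MSB = 1 → 10846 − 16384 = -5538.
Both addends are non-negative but the stored result is negative: signed overflow. The true value 4634 + 6212 = 10846 lies outside [-8192, 8191].

-5538; overflow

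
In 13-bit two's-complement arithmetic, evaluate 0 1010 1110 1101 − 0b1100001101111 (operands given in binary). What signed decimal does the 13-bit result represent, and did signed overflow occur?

0 1010 1110 1101 → 0101011101101 = 2797 (signed)
0b1100001101111 → 1100001101111 = -1937 (signed)
Subtract via negate-and-add: invert 1100001101111 + 1 = 0011110010001 (i.e. 1937).
  0101011101101
+ 0011110010001
= 1001001111110
Result 1001001111110: MSB = 1 → 4734 − 8192 = -3458.
Both addends (after negating the subtrahend) are non-negative but the stored result is negative: signed overflow. The true value 2797 − (-1937) = 4734 lies outside [-4096, 4095].

-3458; overflow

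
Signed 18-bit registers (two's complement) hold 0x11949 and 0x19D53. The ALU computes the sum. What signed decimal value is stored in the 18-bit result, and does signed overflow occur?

-84324; overflow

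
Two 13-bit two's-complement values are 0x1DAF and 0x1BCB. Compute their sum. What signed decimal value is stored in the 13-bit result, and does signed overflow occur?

0x1DAF = 1110110101111 = -593 (signed)
0x1BCB = 1101111001011 = -1077 (signed)
  1110110101111
+ 1101111001011
= 1100101111010  (discard carry-out 1)
Result 1100101111010: MSB = 1 → 6522 − 8192 = -1670.
Both addends are negative and so is the stored result: no signed overflow.

-1670; no overflow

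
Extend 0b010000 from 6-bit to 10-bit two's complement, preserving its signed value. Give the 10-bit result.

0000010000

MSB of 010000 is 0; replicate it into the new high bits.
0000|010000 → 0000010000 (still 16).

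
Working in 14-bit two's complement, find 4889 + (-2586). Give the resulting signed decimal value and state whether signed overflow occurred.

2303; no overflow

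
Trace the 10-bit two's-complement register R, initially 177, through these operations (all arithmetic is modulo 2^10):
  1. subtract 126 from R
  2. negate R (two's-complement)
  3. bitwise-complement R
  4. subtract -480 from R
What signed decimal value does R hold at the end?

Start: R = 177 = 0010110001.
R = 177 − 126 = 51 = 0000110011
R = −(51) = -51 = 1111001101
R = NOT 1111001101 = 0000110010 = 50
R = 50 − (-480) = 530; wraps to -494 = 1000010010

-494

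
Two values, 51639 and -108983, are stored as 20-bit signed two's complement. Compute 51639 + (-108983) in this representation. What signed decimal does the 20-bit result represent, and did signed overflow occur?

51639 → 00001100100110110111
-108983 → 11100101011001001001
  00001100100110110111
+ 11100101011001001001
= 11110010000000000000
Result 11110010000000000000: MSB = 1 → 991232 − 1048576 = -57344.
Addends have opposite signs, so signed overflow cannot occur.

-57344; no overflow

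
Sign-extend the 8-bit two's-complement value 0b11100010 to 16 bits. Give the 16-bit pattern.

MSB of 11100010 is 1; replicate it into the new high bits.
11111111|11100010 → 1111111111100010 (still -30).

1111111111100010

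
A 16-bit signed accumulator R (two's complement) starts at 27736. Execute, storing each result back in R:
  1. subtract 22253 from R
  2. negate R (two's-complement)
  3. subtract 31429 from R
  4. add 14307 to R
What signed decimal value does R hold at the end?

-22605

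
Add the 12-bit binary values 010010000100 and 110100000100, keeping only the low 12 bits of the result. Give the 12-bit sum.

000110001000

  010010000100
+ 110100000100
= 000110001000  (discard carry-out 1)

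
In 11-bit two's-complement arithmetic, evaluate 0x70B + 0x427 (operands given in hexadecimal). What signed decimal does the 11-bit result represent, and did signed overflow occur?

818; overflow

0x70B = 11100001011 = -245 (signed)
0x427 = 10000100111 = -985 (signed)
  11100001011
+ 10000100111
= 01100110010  (discard carry-out 1)
Result 01100110010: MSB = 0 → value 818.
Both addends are negative but the stored result is non-negative: signed overflow. The true value -245 + (-985) = -1230 lies outside [-1024, 1023].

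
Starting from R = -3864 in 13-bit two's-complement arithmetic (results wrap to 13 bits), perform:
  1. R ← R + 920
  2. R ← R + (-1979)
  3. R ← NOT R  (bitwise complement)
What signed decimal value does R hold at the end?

-3270

Start: R = -3864 = 1000011101000.
R = -3864 + 920 = -2944 = 1010010000000
R = -2944 + (-1979) = -4923; wraps to 3269 = 0110011000101
R = NOT 0110011000101 = 1001100111010 = -3270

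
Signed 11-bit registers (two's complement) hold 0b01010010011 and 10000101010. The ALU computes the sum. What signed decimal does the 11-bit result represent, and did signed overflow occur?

0b01010010011 → 01010010011 = 659 (signed)
10000101010 = -982 (signed)
  01010010011
+ 10000101010
= 11010111101
Result 11010111101: MSB = 1 → 1725 − 2048 = -323.
Addends have opposite signs, so signed overflow cannot occur.

-323; no overflow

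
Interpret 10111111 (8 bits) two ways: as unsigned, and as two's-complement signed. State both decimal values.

unsigned = 191, signed = -65

Unsigned: 10111111 = 191.
Signed: MSB=1 → 191 − 256 = -65.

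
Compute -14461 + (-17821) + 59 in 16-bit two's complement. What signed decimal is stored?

-14461 + (-17821) = -32282 (1000000111100110)
-32282 + 59 = -32223 (1000001000100001)

-32223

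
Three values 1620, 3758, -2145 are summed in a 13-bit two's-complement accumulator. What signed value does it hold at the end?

3233

1620 + 3758 = 5378 → wraps to -2814 (1010100000010)
-2814 + (-2145) = -4959 → wraps to 3233 (0110010100001)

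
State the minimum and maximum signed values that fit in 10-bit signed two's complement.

min = -512, max = 511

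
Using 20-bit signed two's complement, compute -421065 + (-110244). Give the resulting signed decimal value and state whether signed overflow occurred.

-421065 → 10011001001100110111
-110244 → 11100101000101011100
  10011001001100110111
+ 11100101000101011100
= 01111110010010010011  (discard carry-out 1)
Result 01111110010010010011: MSB = 0 → value 517267.
Both addends are negative but the stored result is non-negative: signed overflow. The true value -421065 + (-110244) = -531309 lies outside [-524288, 524287].

517267; overflow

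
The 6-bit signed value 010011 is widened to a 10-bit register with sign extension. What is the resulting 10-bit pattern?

0000010011

MSB of 010011 is 0; replicate it into the new high bits.
0000|010011 → 0000010011 (still 19).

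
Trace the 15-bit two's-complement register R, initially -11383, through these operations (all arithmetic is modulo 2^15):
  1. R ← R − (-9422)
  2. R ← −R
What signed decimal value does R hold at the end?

1961

Start: R = -11383 = 101001110001001.
R = -11383 − (-9422) = -1961 = 111100001010111
R = −(-1961) = 1961 = 000011110101001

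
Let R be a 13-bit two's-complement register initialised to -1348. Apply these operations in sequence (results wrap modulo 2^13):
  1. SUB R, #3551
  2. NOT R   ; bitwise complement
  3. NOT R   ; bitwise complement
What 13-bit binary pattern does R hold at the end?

0110011011101

Start: R = -1348 = 1101010111100.
R = -1348 − 3551 = -4899; wraps to 3293 = 0110011011101
R = NOT 0110011011101 = 1001100100010 = -3294
R = NOT 1001100100010 = 0110011011101 = 3293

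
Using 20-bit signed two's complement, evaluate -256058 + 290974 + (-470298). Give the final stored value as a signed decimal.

-256058 + 290974 = 34916 (00001000100001100100)
34916 + (-470298) = -435382 (10010101101101001010)

-435382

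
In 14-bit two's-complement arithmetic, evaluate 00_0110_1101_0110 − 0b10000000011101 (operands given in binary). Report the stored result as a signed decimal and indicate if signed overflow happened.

-6471; overflow

00_0110_1101_0110 → 00011011010110 = 1750 (signed)
0b10000000011101 → 10000000011101 = -8163 (signed)
Subtract via negate-and-add: invert 10000000011101 + 1 = 01111111100011 (i.e. 8163).
  00011011010110
+ 01111111100011
= 10011010111001
Result 10011010111001: MSB = 1 → 9913 − 16384 = -6471.
Both addends (after negating the subtrahend) are non-negative but the stored result is negative: signed overflow. The true value 1750 − (-8163) = 9913 lies outside [-8192, 8191].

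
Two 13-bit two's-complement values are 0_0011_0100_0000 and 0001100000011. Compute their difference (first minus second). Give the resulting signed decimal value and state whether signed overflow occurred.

61; no overflow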